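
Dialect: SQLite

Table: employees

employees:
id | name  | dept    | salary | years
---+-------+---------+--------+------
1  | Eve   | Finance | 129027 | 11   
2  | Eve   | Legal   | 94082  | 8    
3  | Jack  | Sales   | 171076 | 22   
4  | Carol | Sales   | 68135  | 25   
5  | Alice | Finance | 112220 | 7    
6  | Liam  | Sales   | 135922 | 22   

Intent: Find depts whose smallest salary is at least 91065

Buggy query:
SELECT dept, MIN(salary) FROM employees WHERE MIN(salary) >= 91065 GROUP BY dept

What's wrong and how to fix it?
Bug: MIN() in WHERE is a misuse of aggregate

Fix: Replace WHERE with HAVING after the GROUP BY

Corrected query:
SELECT dept, MIN(salary) FROM employees GROUP BY dept HAVING MIN(salary) >= 91065

Result:
dept    | MIN(salary)
--------+------------
Finance | 112220     
Legal   | 94082      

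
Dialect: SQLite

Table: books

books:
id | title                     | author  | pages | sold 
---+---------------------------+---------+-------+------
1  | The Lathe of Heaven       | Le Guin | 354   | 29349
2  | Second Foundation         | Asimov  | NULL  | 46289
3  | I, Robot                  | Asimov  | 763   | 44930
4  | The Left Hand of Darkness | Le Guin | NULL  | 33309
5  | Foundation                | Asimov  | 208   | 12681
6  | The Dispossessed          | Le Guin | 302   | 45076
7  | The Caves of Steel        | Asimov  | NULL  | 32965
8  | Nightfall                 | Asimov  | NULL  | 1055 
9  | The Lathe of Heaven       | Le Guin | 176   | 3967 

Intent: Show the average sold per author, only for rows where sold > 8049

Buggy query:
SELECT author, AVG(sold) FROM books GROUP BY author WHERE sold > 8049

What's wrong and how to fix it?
Bug: Row-level WHERE must come before GROUP BY in the clause order

Fix: Place WHERE between FROM and GROUP BY

Corrected query:
SELECT author, AVG(sold) FROM books WHERE sold > 8049 GROUP BY author

Result:
author  | AVG(sold)   
--------+-------------
Asimov  | 34216.25    
Le Guin | 35911.333333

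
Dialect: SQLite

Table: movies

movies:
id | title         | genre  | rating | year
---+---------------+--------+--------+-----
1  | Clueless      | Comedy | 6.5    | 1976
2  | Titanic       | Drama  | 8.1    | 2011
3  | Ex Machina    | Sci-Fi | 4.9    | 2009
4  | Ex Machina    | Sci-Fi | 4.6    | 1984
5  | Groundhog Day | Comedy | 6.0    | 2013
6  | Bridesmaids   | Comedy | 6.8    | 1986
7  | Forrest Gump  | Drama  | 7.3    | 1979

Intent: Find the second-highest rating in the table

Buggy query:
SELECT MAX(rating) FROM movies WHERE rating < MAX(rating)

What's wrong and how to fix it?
Bug: MAX(rating) on the right of the comparison is an aggregate-in-WHERE error

Fix: Compute the overall MAX in a subquery, then take MAX of rows below it

Corrected query:
SELECT MAX(rating) FROM movies WHERE rating < (SELECT MAX(rating) FROM movies)

Result:
MAX(rating)
-----------
7.3        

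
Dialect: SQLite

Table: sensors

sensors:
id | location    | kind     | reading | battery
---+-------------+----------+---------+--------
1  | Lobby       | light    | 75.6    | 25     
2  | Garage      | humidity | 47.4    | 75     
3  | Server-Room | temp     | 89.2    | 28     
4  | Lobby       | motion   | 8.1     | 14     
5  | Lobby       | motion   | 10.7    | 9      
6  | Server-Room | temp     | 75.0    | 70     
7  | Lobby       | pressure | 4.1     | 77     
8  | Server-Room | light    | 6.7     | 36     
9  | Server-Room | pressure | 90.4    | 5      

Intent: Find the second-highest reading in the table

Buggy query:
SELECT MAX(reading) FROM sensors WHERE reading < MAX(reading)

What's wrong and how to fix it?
Bug: The inner MAX is an aggregate inside WHERE, which is not allowed

Fix: Compute the overall MAX in a subquery, then take MAX of rows below it

Corrected query:
SELECT MAX(reading) FROM sensors WHERE reading < (SELECT MAX(reading) FROM sensors)

Result:
MAX(reading)
------------
89.2        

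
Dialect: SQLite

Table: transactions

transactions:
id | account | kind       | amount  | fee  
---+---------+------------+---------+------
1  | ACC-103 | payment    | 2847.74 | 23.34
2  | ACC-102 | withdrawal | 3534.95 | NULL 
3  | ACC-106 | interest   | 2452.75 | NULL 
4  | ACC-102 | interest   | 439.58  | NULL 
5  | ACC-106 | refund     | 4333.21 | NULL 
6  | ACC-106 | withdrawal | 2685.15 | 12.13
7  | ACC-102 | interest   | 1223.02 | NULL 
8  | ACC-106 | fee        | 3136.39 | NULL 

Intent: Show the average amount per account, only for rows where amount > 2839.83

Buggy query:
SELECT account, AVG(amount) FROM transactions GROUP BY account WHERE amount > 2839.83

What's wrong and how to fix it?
Bug: Row-level WHERE must come before GROUP BY in the clause order

Fix: Move the WHERE clause before GROUP BY

Corrected query:
SELECT account, AVG(amount) FROM transactions WHERE amount > 2839.83 GROUP BY account

Result:
account | AVG(amount)
--------+------------
ACC-102 | 3534.95    
ACC-103 | 2847.74    
ACC-106 | 3734.8     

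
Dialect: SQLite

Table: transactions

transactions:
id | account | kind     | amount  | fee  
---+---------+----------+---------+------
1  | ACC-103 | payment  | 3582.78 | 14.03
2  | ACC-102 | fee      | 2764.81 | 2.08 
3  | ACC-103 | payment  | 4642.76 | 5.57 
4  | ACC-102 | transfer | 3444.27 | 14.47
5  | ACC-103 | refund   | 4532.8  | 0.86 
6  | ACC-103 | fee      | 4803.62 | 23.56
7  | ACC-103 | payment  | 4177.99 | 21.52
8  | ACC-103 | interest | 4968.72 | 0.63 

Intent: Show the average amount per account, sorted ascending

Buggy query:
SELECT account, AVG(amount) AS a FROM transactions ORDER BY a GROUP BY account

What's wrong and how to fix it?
Bug: ORDER BY appears before GROUP BY; SQL clause order requires GROUP BY first

Fix: Move ORDER BY to the end, after GROUP BY

Corrected query:
SELECT account, AVG(amount) AS a FROM transactions GROUP BY account ORDER BY a

Result:
account | a       
--------+---------
ACC-102 | 3104.54 
ACC-103 | 4451.445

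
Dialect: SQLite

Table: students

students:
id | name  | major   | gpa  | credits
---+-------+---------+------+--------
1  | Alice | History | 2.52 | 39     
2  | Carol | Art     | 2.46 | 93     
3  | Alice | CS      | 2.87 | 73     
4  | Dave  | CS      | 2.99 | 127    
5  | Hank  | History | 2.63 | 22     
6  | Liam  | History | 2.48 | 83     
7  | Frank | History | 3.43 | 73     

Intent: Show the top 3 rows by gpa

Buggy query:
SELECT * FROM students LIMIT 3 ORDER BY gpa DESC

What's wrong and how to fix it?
Bug: LIMIT must come after ORDER BY

Fix: Swap the clauses: ORDER BY first, then LIMIT

Corrected query:
SELECT * FROM students ORDER BY gpa DESC LIMIT 3

Result:
id | name  | major   | gpa  | credits
---+-------+---------+------+--------
7  | Frank | History | 3.43 | 73     
4  | Dave  | CS      | 2.99 | 127    
3  | Alice | CS      | 2.87 | 73     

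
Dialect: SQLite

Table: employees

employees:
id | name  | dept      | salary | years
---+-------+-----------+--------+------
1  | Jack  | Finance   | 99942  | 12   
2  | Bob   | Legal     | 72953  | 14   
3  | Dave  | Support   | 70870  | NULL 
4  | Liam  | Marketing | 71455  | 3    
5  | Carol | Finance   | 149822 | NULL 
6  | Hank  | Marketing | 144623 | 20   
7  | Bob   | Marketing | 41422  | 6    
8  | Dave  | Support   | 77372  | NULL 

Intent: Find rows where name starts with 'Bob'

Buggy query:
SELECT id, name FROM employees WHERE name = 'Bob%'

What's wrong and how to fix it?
Bug: '=' compares the literal string including the % character; pattern matching needs LIKE

Fix: Use LIKE for wildcard pattern matching

Corrected query:
SELECT id, name FROM employees WHERE name LIKE 'Bob%'

Result:
id | name
---+-----
2  | Bob 
7  | Bob 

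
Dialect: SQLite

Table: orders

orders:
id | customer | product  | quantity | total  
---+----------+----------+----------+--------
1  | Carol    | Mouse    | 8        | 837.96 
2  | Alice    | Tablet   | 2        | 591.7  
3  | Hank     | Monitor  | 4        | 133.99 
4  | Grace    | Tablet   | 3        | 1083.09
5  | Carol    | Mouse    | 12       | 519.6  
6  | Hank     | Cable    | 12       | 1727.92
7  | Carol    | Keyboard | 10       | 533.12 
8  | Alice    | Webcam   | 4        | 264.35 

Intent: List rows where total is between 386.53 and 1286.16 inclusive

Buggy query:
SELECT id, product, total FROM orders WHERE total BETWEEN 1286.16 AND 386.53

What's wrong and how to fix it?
Bug: The bounds are reversed; BETWEEN a AND b requires a <= b to match anything

Fix: Swap the bounds so the smaller value comes first

Corrected query:
SELECT id, product, total FROM orders WHERE total BETWEEN 386.53 AND 1286.16

Result:
id | product  | total  
---+----------+--------
1  | Mouse    | 837.96 
2  | Tablet   | 591.7  
4  | Tablet   | 1083.09
5  | Mouse    | 519.6  
7  | Keyboard | 533.12 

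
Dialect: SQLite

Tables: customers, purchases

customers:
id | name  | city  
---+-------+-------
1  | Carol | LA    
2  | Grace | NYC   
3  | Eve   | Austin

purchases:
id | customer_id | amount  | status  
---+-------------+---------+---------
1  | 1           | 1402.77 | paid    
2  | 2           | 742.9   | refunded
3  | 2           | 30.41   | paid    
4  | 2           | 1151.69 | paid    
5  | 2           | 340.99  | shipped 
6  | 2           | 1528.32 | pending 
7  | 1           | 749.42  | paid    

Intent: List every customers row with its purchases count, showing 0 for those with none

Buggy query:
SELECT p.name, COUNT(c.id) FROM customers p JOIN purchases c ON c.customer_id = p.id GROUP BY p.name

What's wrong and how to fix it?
Bug: An inner join excludes parents with zero children

Fix: Use LEFT JOIN so parents without children still appear (COUNT(c.id) gives 0)

Corrected query:
SELECT p.name, COUNT(c.id) FROM customers p LEFT JOIN purchases c ON c.customer_id = p.id GROUP BY p.name

Result:
name  | COUNT(c.id)
------+------------
Carol | 2          
Eve   | 0          
Grace | 5          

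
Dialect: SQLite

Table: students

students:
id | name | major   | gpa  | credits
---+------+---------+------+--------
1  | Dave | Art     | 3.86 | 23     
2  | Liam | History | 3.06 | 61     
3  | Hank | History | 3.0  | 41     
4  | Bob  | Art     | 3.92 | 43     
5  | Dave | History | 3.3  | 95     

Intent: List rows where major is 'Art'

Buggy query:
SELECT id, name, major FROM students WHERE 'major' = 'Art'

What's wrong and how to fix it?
Bug: 'major' in single quotes is a string literal, not the column; the comparison is literal-vs-literal and never true

Fix: Reference the column as major without single quotes

Corrected query:
SELECT id, name, major FROM students WHERE major = 'Art'

Result:
id | name | major
---+------+------
1  | Dave | Art  
4  | Bob  | Art  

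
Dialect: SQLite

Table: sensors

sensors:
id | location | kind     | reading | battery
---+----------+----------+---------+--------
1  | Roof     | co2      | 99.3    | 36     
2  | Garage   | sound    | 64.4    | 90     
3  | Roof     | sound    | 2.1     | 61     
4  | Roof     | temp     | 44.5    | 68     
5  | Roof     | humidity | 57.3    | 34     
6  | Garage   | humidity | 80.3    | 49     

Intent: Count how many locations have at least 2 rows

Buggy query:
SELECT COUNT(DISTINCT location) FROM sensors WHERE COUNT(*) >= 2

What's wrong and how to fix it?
Bug: COUNT(*) cannot appear in WHERE; the per-group count doesn't exist yet

Fix: Group first with HAVING COUNT(*) >= 2, then COUNT the resulting groups

Corrected query:
SELECT COUNT(*) FROM (SELECT location FROM sensors GROUP BY location HAVING COUNT(*) >= 2)

Result:
COUNT(*)
--------
2       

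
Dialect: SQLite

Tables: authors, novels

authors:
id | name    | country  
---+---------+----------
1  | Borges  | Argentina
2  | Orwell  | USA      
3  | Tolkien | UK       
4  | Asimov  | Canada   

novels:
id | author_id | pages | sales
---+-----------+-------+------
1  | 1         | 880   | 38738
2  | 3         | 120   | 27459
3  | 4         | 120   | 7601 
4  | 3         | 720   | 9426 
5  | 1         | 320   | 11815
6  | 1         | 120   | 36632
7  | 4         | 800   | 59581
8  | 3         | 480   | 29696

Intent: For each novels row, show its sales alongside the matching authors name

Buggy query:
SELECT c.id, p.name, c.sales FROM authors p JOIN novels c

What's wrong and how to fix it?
Bug: JOIN with no ON clause produces a cartesian product; every novels row pairs with every authors row

Fix: Add ON c.author_id = p.id to the JOIN

Corrected query:
SELECT c.id, p.name, c.sales FROM authors p JOIN novels c ON c.author_id = p.id

Result:
id | name    | sales
---+---------+------
1  | Borges  | 38738
2  | Tolkien | 27459
3  | Asimov  | 7601 
4  | Tolkien | 9426 
5  | Borges  | 11815
6  | Borges  | 36632
7  | Asimov  | 59581
8  | Tolkien | 29696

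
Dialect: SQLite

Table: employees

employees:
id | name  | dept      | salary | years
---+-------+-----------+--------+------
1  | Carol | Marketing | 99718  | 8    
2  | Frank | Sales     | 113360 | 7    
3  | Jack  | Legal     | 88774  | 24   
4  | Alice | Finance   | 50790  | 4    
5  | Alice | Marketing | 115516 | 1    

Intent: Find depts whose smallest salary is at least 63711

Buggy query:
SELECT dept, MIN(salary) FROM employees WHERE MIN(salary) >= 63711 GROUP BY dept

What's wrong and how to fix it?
Bug: Aggregates like MIN are computed per group after WHERE runs

Fix: Replace WHERE with HAVING after the GROUP BY

Corrected query:
SELECT dept, MIN(salary) FROM employees GROUP BY dept HAVING MIN(salary) >= 63711

Result:
dept      | MIN(salary)
----------+------------
Legal     | 88774      
Marketing | 99718      
Sales     | 113360     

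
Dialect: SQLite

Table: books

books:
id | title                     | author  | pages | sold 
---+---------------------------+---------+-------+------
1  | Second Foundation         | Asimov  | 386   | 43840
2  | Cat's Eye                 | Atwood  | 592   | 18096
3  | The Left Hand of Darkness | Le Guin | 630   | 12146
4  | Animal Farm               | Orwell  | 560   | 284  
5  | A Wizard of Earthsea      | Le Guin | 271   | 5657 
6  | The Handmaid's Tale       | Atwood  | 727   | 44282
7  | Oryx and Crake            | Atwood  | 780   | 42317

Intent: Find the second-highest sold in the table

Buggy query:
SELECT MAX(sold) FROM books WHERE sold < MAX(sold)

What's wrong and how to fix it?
Bug: MAX(sold) on the right of the comparison is an aggregate-in-WHERE error

Fix: Compute the overall MAX in a subquery, then take MAX of rows below it

Corrected query:
SELECT MAX(sold) FROM books WHERE sold < (SELECT MAX(sold) FROM books)

Result:
MAX(sold)
---------
43840    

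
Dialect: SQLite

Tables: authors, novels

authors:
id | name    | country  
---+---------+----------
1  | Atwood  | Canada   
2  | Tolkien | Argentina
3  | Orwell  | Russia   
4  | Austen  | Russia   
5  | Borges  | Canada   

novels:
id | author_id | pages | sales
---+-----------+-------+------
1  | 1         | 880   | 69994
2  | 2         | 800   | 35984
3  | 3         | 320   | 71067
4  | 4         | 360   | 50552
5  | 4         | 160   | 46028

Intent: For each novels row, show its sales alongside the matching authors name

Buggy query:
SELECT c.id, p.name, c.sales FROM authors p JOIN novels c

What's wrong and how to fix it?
Bug: JOIN with no ON clause produces a cartesian product; every novels row pairs with every authors row

Fix: Specify the join condition linking the foreign key to the parent id

Corrected query:
SELECT c.id, p.name, c.sales FROM authors p JOIN novels c ON c.author_id = p.id

Result:
id | name    | sales
---+---------+------
1  | Atwood  | 69994
2  | Tolkien | 35984
3  | Orwell  | 71067
4  | Austen  | 50552
5  | Austen  | 46028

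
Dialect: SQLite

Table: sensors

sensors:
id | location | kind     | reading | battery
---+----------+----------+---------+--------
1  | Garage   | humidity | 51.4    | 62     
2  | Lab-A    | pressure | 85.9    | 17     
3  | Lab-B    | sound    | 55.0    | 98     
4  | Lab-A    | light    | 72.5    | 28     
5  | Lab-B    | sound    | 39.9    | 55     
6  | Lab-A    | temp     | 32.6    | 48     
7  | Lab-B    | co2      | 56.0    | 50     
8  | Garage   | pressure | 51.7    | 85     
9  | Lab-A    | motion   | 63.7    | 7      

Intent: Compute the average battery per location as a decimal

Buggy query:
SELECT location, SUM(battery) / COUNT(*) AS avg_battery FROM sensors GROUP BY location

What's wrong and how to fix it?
Bug: Both operands are integers, so '/' performs integer division and truncates

Fix: Multiply by 1.0 (or CAST to REAL) to force floating-point division

Corrected query:
SELECT location, SUM(battery) * 1.0 / COUNT(*) AS avg_battery FROM sensors GROUP BY location

Result:
location | avg_battery
---------+------------
Garage   | 73.5       
Lab-A    | 25         
Lab-B    | 67.666667  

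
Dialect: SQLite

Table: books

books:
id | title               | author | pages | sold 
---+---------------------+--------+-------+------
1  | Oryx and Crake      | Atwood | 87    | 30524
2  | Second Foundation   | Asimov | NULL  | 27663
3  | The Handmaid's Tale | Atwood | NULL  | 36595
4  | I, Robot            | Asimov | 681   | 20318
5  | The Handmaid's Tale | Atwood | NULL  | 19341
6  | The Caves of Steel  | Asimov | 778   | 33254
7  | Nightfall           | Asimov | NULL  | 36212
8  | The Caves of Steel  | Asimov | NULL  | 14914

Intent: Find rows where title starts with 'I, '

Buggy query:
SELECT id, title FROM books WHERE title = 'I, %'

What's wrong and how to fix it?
Bug: '=' compares the literal string including the % character; pattern matching needs LIKE

Fix: Use LIKE for wildcard pattern matching

Corrected query:
SELECT id, title FROM books WHERE title LIKE 'I, %'

Result:
id | title   
---+---------
4  | I, Robot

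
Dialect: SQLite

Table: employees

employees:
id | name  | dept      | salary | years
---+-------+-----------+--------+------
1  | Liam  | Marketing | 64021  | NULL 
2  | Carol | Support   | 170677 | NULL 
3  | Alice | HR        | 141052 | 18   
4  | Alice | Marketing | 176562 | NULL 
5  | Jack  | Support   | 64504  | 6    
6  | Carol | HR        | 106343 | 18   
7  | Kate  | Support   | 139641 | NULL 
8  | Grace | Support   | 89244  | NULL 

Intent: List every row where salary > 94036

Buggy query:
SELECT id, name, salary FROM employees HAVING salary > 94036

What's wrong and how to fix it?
Bug: HAVING filters the output of aggregation, but this query has no GROUP BY and no aggregate functions, so SQLite rejects it (HAVING clause on a non-aggregate query); the condition here is per row

Fix: Use WHERE for row-level filtering

Corrected query:
SELECT id, name, salary FROM employees WHERE salary > 94036

Result:
id | name  | salary
---+-------+-------
2  | Carol | 170677
3  | Alice | 141052
4  | Alice | 176562
6  | Carol | 106343
7  | Kate  | 139641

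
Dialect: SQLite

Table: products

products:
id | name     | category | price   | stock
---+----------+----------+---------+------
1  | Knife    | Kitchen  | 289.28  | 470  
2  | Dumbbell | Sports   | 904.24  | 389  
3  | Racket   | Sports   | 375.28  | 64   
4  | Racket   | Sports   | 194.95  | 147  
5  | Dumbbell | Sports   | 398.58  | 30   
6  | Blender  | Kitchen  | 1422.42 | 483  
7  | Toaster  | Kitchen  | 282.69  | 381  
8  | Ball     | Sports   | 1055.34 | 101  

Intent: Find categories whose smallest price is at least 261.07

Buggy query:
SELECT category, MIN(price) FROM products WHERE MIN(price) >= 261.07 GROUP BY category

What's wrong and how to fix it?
Bug: MIN() in WHERE is a misuse of aggregate

Fix: Replace WHERE with HAVING after the GROUP BY

Corrected query:
SELECT category, MIN(price) FROM products GROUP BY category HAVING MIN(price) >= 261.07

Result:
category | MIN(price)
---------+-----------
Kitchen  | 282.69    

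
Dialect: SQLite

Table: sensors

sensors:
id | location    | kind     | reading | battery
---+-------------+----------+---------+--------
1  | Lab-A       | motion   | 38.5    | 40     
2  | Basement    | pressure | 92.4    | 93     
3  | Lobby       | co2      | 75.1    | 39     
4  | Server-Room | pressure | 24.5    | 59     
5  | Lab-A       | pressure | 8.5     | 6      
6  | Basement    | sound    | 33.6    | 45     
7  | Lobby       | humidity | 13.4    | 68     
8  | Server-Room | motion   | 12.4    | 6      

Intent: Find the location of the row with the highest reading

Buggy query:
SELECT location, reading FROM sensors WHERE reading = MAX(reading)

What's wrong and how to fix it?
Bug: MAX(reading) is an aggregate and cannot be used directly in WHERE

Fix: Use a subquery: WHERE reading = (SELECT MAX(reading) FROM sensors)

Corrected query:
SELECT location, reading FROM sensors WHERE reading = (SELECT MAX(reading) FROM sensors)

Result:
location | reading
---------+--------
Basement | 92.4   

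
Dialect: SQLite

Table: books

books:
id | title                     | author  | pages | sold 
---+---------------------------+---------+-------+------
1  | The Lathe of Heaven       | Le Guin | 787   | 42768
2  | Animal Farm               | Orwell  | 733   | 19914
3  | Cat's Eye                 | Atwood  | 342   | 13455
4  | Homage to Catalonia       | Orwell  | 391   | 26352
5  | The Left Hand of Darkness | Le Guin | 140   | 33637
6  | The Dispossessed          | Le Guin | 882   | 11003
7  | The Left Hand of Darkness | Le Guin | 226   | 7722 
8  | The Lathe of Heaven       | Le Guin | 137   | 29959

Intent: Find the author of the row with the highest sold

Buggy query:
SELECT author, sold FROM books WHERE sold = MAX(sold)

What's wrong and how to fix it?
Bug: MAX(sold) is an aggregate and cannot be used directly in WHERE

Fix: Use a subquery: WHERE sold = (SELECT MAX(sold) FROM books)

Corrected query:
SELECT author, sold FROM books WHERE sold = (SELECT MAX(sold) FROM books)

Result:
author  | sold 
--------+------
Le Guin | 42768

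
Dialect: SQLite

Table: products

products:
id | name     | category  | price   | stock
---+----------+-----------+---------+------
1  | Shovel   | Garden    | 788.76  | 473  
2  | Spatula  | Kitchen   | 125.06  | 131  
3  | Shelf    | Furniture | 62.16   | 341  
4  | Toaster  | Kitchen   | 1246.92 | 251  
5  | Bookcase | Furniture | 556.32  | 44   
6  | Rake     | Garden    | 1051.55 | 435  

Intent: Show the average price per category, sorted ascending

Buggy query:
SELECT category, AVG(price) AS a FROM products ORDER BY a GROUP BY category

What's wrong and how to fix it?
Bug: GROUP BY must precede ORDER BY

Fix: Move ORDER BY to the end, after GROUP BY

Corrected query:
SELECT category, AVG(price) AS a FROM products GROUP BY category ORDER BY a

Result:
category  | a      
----------+--------
Furniture | 309.24 
Kitchen   | 685.99 
Garden    | 920.155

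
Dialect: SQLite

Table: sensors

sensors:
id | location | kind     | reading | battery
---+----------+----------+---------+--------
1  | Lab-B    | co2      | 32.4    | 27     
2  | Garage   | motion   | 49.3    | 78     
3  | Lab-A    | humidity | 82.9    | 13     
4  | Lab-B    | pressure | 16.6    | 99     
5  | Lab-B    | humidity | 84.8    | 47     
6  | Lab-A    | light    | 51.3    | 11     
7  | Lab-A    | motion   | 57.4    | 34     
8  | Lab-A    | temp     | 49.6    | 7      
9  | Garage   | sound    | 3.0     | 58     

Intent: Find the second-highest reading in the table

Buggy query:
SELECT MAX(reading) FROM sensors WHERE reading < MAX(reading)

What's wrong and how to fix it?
Bug: MAX(reading) on the right of the comparison is an aggregate-in-WHERE error

Fix: Compute the overall MAX in a subquery, then take MAX of rows below it

Corrected query:
SELECT MAX(reading) FROM sensors WHERE reading < (SELECT MAX(reading) FROM sensors)

Result:
MAX(reading)
------------
82.9        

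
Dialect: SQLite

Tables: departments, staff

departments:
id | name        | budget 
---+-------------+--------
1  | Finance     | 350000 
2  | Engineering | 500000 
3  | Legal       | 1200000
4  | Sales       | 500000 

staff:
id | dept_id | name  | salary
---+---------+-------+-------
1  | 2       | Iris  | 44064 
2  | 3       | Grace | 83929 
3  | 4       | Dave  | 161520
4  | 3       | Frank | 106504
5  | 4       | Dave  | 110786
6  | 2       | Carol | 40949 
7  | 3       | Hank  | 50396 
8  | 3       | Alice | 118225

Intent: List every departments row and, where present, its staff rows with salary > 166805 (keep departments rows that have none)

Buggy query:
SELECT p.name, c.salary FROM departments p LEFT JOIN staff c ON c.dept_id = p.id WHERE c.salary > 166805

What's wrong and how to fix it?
Bug: A WHERE condition on the right-hand table after LEFT JOIN drops unmatched parents

Fix: Move the right-table condition into the ON clause so unmatched parents are kept

Corrected query:
SELECT p.name, c.salary FROM departments p LEFT JOIN staff c ON c.dept_id = p.id AND c.salary > 166805

Result:
name        | salary
------------+-------
Finance     | NULL  
Engineering | NULL  
Legal       | NULL  
Sales       | NULL  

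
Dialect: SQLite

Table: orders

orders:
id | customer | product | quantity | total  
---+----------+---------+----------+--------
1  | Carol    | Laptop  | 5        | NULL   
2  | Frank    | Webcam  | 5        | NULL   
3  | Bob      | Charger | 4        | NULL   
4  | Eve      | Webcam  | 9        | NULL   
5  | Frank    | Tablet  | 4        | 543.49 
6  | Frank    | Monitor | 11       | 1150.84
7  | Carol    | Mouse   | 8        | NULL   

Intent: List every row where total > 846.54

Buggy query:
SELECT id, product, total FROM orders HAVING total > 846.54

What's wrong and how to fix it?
Bug: HAVING filters the output of aggregation, but this query has no GROUP BY and no aggregate functions, so SQLite rejects it (HAVING clause on a non-aggregate query); the condition here is per row

Fix: Use WHERE for row-level filtering

Corrected query:
SELECT id, product, total FROM orders WHERE total > 846.54

Result:
id | product | total  
---+---------+--------
6  | Monitor | 1150.84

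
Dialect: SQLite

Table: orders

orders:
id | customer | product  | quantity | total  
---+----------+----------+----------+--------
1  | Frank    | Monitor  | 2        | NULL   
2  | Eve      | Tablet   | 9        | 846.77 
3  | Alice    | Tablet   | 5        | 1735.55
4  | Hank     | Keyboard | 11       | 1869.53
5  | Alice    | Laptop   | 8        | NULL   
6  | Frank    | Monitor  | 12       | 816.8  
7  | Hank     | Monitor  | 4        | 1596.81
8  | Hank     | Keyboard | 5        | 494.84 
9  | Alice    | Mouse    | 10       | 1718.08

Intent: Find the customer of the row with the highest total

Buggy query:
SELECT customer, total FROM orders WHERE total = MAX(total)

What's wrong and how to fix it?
Bug: WHERE is evaluated per row; an aggregate over the whole table isn't defined there

Fix: Wrap MAX in a scalar subquery so WHERE compares against a single value

Corrected query:
SELECT customer, total FROM orders WHERE total = (SELECT MAX(total) FROM orders)

Result:
customer | total  
---------+--------
Hank     | 1869.53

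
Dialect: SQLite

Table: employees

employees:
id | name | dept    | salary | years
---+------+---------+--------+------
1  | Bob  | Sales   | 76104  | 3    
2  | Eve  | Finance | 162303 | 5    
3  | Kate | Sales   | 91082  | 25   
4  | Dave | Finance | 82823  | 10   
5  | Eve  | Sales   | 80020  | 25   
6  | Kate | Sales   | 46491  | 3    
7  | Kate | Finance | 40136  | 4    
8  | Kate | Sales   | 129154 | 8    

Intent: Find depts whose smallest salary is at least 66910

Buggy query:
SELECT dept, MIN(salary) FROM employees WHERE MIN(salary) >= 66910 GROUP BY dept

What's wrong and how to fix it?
Bug: Aggregates like MIN are computed per group after WHERE runs

Fix: Use HAVING for the per-group MIN condition

Corrected query:
SELECT dept, MIN(salary) FROM employees GROUP BY dept HAVING MIN(salary) >= 66910

Result:
(no rows)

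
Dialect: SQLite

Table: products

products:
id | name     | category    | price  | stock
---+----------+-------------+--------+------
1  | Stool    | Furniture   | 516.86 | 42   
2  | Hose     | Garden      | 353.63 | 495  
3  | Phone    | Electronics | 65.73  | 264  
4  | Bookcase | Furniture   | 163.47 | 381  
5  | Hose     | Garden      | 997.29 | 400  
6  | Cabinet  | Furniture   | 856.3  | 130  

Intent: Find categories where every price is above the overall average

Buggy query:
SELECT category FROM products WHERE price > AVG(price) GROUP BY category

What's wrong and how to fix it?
Bug: WHERE evaluates per row before aggregation, so AVG() is unavailable

Fix: Compute the overall average in a scalar subquery and compare each group's MIN against it in HAVING

Corrected query:
SELECT category FROM products GROUP BY category HAVING MIN(price) > (SELECT AVG(price) FROM products)

Result:
(no rows)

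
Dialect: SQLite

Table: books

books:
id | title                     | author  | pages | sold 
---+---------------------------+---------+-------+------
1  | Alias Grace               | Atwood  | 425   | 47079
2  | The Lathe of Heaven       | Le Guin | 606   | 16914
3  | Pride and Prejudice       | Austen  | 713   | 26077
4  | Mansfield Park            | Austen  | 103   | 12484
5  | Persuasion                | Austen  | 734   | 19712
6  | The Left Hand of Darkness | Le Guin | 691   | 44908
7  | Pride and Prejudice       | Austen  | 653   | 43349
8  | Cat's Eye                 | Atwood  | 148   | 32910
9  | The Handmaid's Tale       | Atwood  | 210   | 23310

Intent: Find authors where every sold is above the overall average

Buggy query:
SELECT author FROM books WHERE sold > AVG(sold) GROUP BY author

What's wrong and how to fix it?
Bug: WHERE evaluates per row before aggregation, so AVG() is unavailable

Fix: Compute the overall average in a scalar subquery and compare each group's MIN against it in HAVING

Corrected query:
SELECT author FROM books GROUP BY author HAVING MIN(sold) > (SELECT AVG(sold) FROM books)

Result:
(no rows)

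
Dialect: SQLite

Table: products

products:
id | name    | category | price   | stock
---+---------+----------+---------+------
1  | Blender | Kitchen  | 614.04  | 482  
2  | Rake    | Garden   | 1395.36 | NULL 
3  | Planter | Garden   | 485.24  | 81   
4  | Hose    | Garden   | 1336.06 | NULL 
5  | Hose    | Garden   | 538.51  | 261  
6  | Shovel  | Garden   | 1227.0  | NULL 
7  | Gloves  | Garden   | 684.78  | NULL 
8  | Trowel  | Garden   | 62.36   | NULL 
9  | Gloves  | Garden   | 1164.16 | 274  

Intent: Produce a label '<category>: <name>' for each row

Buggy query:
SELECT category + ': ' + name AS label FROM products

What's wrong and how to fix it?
Bug: SQLite uses || for string concatenation; + coerces text to numbers (yielding 0)

Fix: Use the || operator for string concatenation

Corrected query:
SELECT category || ': ' || name AS label FROM products

Result:
label           
----------------
Kitchen: Blender
Garden: Rake    
Garden: Planter 
Garden: Hose    
Garden: Hose    
Garden: Shovel  
Garden: Gloves  
Garden: Trowel  
Garden: Gloves  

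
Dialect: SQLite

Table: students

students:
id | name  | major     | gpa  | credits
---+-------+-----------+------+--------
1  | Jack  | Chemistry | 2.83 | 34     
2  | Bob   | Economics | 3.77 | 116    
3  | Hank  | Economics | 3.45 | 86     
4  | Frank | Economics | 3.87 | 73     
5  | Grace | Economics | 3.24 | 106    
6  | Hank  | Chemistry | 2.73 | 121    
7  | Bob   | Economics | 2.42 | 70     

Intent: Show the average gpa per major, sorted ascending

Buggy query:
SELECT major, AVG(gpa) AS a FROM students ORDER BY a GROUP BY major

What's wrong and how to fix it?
Bug: ORDER BY appears before GROUP BY; SQL clause order requires GROUP BY first

Fix: Reorder: SELECT … FROM … GROUP BY … ORDER BY …

Corrected query:
SELECT major, AVG(gpa) AS a FROM students GROUP BY major ORDER BY a

Result:
major     | a   
----------+-----
Chemistry | 2.78
Economics | 3.35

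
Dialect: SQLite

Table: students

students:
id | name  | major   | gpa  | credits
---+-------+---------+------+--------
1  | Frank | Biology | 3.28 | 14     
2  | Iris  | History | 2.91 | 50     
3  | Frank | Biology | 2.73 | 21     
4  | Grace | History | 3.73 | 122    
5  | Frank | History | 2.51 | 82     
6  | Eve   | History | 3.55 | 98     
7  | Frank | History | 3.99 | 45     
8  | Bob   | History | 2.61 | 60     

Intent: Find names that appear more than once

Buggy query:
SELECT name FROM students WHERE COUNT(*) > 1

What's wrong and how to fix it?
Bug: COUNT(*) is an aggregate and cannot be used in WHERE

Fix: GROUP BY name, then filter groups with HAVING COUNT(*) > 1

Corrected query:
SELECT name FROM students GROUP BY name HAVING COUNT(*) > 1

Result:
name 
-----
Frank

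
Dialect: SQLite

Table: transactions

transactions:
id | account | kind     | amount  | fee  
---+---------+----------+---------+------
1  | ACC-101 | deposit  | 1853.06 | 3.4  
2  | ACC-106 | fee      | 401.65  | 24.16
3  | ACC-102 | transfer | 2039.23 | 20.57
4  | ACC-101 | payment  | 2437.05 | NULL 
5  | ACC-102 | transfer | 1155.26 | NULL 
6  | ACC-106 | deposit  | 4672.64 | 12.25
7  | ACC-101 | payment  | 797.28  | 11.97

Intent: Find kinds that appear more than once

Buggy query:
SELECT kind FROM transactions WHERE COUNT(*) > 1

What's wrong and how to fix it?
Bug: WHERE can't reference COUNT(*); aggregates are computed after WHERE

Fix: GROUP BY kind, then filter groups with HAVING COUNT(*) > 1

Corrected query:
SELECT kind FROM transactions GROUP BY kind HAVING COUNT(*) > 1

Result:
kind    
--------
deposit 
payment 
transfer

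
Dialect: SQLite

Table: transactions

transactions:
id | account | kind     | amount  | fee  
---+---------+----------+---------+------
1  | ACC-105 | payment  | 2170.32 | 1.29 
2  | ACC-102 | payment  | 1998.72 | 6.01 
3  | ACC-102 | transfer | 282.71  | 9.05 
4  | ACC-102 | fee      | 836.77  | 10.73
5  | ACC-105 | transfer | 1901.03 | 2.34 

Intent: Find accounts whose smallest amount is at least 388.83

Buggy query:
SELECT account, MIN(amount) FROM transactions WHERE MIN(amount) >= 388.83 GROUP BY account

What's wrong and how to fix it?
Bug: Aggregates like MIN are computed per group after WHERE runs

Fix: Replace WHERE with HAVING after the GROUP BY

Corrected query:
SELECT account, MIN(amount) FROM transactions GROUP BY account HAVING MIN(amount) >= 388.83

Result:
account | MIN(amount)
--------+------------
ACC-105 | 1901.03    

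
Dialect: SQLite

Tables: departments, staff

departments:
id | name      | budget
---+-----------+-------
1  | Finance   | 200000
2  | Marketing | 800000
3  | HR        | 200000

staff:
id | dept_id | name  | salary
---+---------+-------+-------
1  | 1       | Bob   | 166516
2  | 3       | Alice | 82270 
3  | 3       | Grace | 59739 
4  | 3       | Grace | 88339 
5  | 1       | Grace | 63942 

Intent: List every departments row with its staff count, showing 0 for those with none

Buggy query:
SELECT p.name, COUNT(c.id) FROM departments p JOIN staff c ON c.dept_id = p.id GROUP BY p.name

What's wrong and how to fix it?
Bug: INNER JOIN drops departments rows that have no matching staff rows

Fix: Switch to LEFT JOIN to retain unmatched parent rows

Corrected query:
SELECT p.name, COUNT(c.id) FROM departments p LEFT JOIN staff c ON c.dept_id = p.id GROUP BY p.name

Result:
name      | COUNT(c.id)
----------+------------
Finance   | 2          
HR        | 3          
Marketing | 0          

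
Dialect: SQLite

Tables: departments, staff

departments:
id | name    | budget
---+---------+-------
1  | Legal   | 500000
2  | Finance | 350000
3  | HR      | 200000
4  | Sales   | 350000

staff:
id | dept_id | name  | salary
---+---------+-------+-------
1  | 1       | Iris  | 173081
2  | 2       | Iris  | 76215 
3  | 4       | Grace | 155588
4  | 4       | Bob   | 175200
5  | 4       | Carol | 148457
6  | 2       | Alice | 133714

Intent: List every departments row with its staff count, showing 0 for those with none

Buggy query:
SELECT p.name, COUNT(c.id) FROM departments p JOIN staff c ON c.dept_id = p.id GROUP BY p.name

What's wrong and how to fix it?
Bug: INNER JOIN drops departments rows that have no matching staff rows

Fix: Switch to LEFT JOIN to retain unmatched parent rows

Corrected query:
SELECT p.name, COUNT(c.id) FROM departments p LEFT JOIN staff c ON c.dept_id = p.id GROUP BY p.name

Result:
name    | COUNT(c.id)
--------+------------
Finance | 2          
HR      | 0          
Legal   | 1          
Sales   | 3          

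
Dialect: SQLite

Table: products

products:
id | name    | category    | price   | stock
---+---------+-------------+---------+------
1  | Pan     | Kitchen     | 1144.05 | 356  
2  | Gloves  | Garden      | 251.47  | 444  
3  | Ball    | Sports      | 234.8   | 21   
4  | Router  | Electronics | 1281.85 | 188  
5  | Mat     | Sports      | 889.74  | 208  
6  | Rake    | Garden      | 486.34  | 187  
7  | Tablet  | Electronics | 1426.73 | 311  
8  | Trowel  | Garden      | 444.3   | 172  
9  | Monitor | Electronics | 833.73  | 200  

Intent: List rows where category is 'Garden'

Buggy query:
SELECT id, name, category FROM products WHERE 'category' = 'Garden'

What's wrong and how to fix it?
Bug: 'category' in single quotes is a string literal, not the column; the comparison is literal-vs-literal and never true

Fix: Reference the column as category without single quotes

Corrected query:
SELECT id, name, category FROM products WHERE category = 'Garden'

Result:
id | name   | category
---+--------+---------
2  | Gloves | Garden  
6  | Rake   | Garden  
8  | Trowel | Garden  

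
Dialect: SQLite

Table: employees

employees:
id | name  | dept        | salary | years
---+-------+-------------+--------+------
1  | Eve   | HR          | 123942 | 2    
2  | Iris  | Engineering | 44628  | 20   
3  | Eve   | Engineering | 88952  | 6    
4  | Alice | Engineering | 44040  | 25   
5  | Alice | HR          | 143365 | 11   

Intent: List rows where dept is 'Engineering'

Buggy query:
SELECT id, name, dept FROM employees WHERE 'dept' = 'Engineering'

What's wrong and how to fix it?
Bug: Single quotes denote string literals in SQL; the column name is being compared as a constant string

Fix: Reference the column as dept without single quotes

Corrected query:
SELECT id, name, dept FROM employees WHERE dept = 'Engineering'

Result:
id | name  | dept       
---+-------+------------
2  | Iris  | Engineering
3  | Eve   | Engineering
4  | Alice | Engineering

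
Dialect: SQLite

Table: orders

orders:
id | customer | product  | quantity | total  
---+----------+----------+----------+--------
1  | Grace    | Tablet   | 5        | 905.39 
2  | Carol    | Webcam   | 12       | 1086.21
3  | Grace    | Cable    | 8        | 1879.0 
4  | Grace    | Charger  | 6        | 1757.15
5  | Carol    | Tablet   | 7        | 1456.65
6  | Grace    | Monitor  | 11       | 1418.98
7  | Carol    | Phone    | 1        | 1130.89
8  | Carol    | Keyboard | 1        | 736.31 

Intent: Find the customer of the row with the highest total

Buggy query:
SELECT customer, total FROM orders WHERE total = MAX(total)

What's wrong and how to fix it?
Bug: WHERE is evaluated per row; an aggregate over the whole table isn't defined there

Fix: Wrap MAX in a scalar subquery so WHERE compares against a single value

Corrected query:
SELECT customer, total FROM orders WHERE total = (SELECT MAX(total) FROM orders)

Result:
customer | total
---------+------
Grace    | 1879 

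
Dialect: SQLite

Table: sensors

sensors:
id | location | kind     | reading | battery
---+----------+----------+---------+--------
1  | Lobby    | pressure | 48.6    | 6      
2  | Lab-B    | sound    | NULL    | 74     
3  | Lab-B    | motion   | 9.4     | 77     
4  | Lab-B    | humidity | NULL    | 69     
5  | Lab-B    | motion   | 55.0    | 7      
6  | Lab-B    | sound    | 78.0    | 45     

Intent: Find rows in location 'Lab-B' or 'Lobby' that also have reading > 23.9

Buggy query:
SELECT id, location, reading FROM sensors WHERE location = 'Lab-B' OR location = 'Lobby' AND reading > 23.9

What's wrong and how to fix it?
Bug: Without parentheses, AND is evaluated before OR, so the reading filter only applies to the 'Lobby' branch

Fix: Group the OR with parentheses (or use IN), then AND the threshold

Corrected query:
SELECT id, location, reading FROM sensors WHERE (location = 'Lab-B' OR location = 'Lobby') AND reading > 23.9

Result:
id | location | reading
---+----------+--------
1  | Lobby    | 48.6   
5  | Lab-B    | 55     
6  | Lab-B    | 78     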